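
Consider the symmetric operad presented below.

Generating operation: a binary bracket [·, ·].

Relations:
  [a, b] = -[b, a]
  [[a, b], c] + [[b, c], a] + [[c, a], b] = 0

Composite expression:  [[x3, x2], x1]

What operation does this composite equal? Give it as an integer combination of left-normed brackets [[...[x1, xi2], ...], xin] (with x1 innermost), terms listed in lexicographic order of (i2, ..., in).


Left-normed coefficients sit on the x1-initial expansion words.
Composite bracket: [[x3, x2], x1]
Full expansion: 4 signed words from ab - ba (2^2 = 4).
Keep just the words that open with x1:
  x1x2x3 appears with sign +1, giving the term +[[x1, x2], x3]
  x1x3x2 appears with sign -1, giving the term -[[x1, x3], x2]

[[x1, x2], x3] - [[x1, x3], x2]


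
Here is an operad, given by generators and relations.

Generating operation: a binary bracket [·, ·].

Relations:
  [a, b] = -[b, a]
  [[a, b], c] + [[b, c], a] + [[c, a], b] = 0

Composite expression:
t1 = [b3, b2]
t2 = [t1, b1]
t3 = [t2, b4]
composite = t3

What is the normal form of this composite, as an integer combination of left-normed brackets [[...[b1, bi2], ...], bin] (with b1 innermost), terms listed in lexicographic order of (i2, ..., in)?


[[[b1, b2], b3], b4] - [[[b1, b3], b2], b4]

Antisymmetry and Jacobi reduce to b1-anchored left-normed brackets.
Composite bracket: [[[b3, b2], b1], b4]
Under [a, b] = ab - ba we get 8 signed associative words (2^3 = 8).
Only words starting with b1 matter:
  sign of b1b2b3b4 is +1, so it contributes +[[[b1, b2], b3], b4]
  sign of b1b3b2b4 is -1, so it contributes -[[[b1, b3], b2], b4]


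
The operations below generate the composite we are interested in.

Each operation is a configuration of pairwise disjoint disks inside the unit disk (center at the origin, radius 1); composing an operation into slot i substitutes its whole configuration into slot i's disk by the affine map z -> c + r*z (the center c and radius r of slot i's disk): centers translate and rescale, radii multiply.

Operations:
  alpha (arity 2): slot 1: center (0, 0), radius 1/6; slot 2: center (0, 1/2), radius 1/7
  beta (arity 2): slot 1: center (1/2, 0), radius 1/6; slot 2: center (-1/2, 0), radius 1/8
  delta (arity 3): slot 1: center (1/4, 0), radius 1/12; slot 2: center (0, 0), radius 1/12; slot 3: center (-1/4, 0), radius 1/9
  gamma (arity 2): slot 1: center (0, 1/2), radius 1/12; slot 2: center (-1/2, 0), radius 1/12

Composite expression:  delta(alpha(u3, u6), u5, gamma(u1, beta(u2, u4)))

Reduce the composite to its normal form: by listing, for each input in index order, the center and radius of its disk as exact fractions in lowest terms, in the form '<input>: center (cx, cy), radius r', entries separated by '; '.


Each u-disk chains the slot maps above it in delta; radii multiply.
tracing u3 down its 2-map path: center (1/4, 0), radius 1/72
tracing u6 down its 2-map path: center (1/4, 1/24), radius 1/84
tracing u5 down its 1-map path: center (0, 0), radius 1/12
tracing u1 down its 2-map path: center (-1/4, 1/18), radius 1/108
tracing u2 down its 3-map path: center (-65/216, 0), radius 1/648
tracing u4 down its 3-map path: center (-67/216, 0), radius 1/864

u1: center (-1/4, 1/18), radius 1/108; u2: center (-65/216, 0), radius 1/648; u3: center (1/4, 0), radius 1/72; u4: center (-67/216, 0), radius 1/864; u5: center (0, 0), radius 1/12; u6: center (1/4, 1/24), radius 1/84


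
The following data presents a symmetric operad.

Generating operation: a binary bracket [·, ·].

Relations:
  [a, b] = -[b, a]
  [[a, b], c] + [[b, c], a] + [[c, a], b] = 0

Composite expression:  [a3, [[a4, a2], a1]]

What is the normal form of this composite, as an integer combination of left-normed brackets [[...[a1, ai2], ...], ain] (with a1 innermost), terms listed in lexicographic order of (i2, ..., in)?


In the tensor algebra, words opening a1 carry the a1-anchored form.
Composite bracket: [a3, [[a4, a2], a1]]
Applying ab - ba throughout gives 8 signed words (2^3 = 8).
Coefficients come from the a1-initial words:
  a1a2a4a3 appears with sign -1, giving the term -[[[a1, a2], a4], a3]
  a1a4a2a3 appears with sign +1, giving the term +[[[a1, a4], a2], a3]

-[[[a1, a2], a4], a3] + [[[a1, a4], a2], a3]


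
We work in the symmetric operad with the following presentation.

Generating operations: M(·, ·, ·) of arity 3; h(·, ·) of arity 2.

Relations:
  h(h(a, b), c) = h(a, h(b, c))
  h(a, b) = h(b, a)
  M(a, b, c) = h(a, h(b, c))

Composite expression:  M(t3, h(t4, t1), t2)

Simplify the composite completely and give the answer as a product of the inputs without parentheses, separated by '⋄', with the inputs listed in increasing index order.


t1 ⋄ t2 ⋄ t3 ⋄ t4

With M associative and commutative, the t-input set is all that matters.
h(t4, t1) linearizes to t4 ⋄ t1
M(t3, h(t4, t1), t2) linearizes to t3 ⋄ t4 ⋄ t1 ⋄ t2
reordering the factors by index: t1 ⋄ t2 ⋄ t3 ⋄ t4


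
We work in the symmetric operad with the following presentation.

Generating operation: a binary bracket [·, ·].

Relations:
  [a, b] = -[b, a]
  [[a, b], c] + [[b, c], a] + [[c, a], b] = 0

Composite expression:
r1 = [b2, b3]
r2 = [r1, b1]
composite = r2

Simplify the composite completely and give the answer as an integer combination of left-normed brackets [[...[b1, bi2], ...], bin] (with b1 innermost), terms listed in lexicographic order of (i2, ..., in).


-[[b1, b2], b3] + [[b1, b3], b2]

Antisymmetry and Jacobi reduce to b1-anchored left-normed brackets.
Composite bracket: [[b2, b3], b1]
Full expansion: 4 signed words from ab - ba (2^2 = 4).
The b1-initial words carry the normal form:
  from b1b2b3, sign -1: term -[[b1, b2], b3]
  from b1b3b2, sign +1: term +[[b1, b3], b2]


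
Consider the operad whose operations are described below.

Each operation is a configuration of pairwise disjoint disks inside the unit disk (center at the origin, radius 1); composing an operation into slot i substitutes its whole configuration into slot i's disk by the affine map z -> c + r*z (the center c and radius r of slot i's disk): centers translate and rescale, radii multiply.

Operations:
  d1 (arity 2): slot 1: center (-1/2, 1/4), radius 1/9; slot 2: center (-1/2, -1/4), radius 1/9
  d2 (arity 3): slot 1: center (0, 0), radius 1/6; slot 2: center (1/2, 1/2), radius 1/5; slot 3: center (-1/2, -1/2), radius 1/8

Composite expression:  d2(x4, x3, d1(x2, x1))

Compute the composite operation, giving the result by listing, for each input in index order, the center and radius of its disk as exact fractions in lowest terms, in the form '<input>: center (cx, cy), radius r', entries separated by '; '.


x1: center (-9/16, -17/32), radius 1/72; x2: center (-9/16, -15/32), radius 1/72; x3: center (1/2, 1/2), radius 1/5; x4: center (0, 0), radius 1/6

Below d2, radii multiply path by path; the x-disk centers shift.
x4 passes through 1 substitution, ending at center (0, 0), radius 1/6
x3 passes through 1 substitution, ending at center (1/2, 1/2), radius 1/5
x2 passes through 2 substitutions, ending at center (-9/16, -15/32), radius 1/72
x1 passes through 2 substitutions, ending at center (-9/16, -17/32), radius 1/72


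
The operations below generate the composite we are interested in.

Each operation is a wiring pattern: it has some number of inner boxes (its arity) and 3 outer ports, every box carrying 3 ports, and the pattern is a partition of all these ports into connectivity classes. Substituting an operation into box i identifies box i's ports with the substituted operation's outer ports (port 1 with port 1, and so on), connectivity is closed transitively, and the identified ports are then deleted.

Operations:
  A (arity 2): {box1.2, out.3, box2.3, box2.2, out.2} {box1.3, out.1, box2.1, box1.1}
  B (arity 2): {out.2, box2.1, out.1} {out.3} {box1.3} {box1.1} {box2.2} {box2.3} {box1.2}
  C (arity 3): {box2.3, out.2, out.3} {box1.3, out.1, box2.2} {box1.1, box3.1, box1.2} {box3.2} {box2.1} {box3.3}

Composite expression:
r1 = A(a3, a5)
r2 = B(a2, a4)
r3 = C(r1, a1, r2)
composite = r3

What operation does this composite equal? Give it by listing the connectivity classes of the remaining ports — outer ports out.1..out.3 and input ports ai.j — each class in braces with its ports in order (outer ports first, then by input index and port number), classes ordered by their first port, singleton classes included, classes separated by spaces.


{out.1, a1.2, a3.1, a3.2, a3.3, a4.1, a5.1, a5.2, a5.3} {out.2, out.3, a1.3} {a1.1} {a2.1} {a2.2} {a2.3} {a4.2} {a4.3}

Two ports join when wires chain via C-identified ports.
through A, on inputs (a3, a5): {out.1, a3.1, a3.3, a5.1} {out.2, out.3, a3.2, a5.2, a5.3} (out.j = stage outer ports)
through B, on inputs (a2, a4): {out.1, out.2, a4.1} {out.3} {a2.1} {a2.2} {a2.3} {a4.2} {a4.3} (out.j = stage outer ports)
through C, on inputs (a3, a5, a1, a2, a4): {out.1, a1.2, a3.1, a3.2, a3.3, a4.1, a5.1, a5.2, a5.3} {out.2, out.3, a1.3} {a1.1} {a2.1} {a2.2} {a2.3} {a4.2} {a4.3} (out.j = stage outer ports)


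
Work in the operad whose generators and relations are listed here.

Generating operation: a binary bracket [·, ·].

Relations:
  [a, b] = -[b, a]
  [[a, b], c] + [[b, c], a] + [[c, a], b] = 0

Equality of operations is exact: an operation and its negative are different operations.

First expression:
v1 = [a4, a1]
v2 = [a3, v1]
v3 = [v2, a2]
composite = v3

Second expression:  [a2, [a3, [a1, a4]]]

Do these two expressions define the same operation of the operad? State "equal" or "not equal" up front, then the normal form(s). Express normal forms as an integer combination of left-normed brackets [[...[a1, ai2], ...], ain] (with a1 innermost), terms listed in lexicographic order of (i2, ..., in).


equal: each reduces to [[[a1, a4], a3], a2]

The first expression reduces to [[[a1, a4], a3], a2]
The second expression reduces to [[[a1, a4], a3], a2]
The forms coincide; equal.


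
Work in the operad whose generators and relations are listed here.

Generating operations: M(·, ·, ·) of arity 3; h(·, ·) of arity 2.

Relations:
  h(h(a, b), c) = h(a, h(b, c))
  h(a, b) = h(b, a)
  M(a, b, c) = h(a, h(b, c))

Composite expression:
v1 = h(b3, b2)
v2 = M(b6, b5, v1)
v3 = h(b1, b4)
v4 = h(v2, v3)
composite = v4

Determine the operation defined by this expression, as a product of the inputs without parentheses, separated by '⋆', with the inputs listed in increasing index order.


b1 ⋆ b2 ⋆ b3 ⋆ b4 ⋆ b5 ⋆ b6


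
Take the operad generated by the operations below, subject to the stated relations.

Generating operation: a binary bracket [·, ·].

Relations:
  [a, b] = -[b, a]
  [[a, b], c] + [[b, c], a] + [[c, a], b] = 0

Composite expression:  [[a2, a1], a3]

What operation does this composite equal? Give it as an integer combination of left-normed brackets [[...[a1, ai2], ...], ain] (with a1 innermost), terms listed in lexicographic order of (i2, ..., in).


-[[a1, a2], a3]

In the tensor algebra, words opening a1 carry the a1-anchored form.
Composite bracket: [[a2, a1], a3]
Applying ab - ba throughout gives 4 signed words (2^2 = 4).
Coefficients come from the a1-initial words:
  from a1a2a3, sign -1: term -[[a1, a2], a3]


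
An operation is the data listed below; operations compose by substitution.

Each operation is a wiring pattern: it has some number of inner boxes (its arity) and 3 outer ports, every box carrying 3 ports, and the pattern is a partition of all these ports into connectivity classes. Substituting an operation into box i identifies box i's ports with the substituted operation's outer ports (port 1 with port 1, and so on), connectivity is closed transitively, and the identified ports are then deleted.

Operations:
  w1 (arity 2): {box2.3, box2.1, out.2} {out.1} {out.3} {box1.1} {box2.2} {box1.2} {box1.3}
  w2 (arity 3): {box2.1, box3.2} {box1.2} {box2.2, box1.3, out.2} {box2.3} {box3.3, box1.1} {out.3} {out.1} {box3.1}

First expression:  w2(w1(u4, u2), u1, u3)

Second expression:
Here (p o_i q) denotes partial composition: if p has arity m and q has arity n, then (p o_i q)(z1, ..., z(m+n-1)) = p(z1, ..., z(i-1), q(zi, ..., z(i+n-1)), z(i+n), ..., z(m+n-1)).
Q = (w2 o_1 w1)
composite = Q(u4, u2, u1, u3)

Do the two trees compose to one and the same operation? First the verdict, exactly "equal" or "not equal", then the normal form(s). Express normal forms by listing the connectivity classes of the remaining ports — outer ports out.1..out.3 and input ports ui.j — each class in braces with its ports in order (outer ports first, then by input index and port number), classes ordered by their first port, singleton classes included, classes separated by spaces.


Reducing the first expression gives {out.1} {out.2, u1.2} {out.3} {u1.1, u3.2} {u1.3} {u2.1, u2.3} {u2.2} {u3.1} {u3.3} {u4.1} {u4.2} {u4.3}
Reducing the second expression gives {out.1} {out.2, u1.2} {out.3} {u1.1, u3.2} {u1.3} {u2.1, u2.3} {u2.2} {u3.1} {u3.3} {u4.1} {u4.2} {u4.3}
Both agree, so they are equal.

equal: each reduces to {out.1} {out.2, u1.2} {out.3} {u1.1, u3.2} {u1.3} {u2.1, u2.3} {u2.2} {u3.1} {u3.3} {u4.1} {u4.2} {u4.3}


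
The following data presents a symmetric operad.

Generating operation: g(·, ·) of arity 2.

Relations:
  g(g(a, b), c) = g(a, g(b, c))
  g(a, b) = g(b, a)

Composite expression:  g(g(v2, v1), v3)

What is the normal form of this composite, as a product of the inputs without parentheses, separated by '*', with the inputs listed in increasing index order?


Reordering under g is free, so list the v-inputs canonically.
g(v2, v1) reduces to v2 * v1
g(g(v2, v1), v3) reduces to v2 * v1 * v3
putting the inputs in ascending order: v1 * v2 * v3

v1 * v2 * v3


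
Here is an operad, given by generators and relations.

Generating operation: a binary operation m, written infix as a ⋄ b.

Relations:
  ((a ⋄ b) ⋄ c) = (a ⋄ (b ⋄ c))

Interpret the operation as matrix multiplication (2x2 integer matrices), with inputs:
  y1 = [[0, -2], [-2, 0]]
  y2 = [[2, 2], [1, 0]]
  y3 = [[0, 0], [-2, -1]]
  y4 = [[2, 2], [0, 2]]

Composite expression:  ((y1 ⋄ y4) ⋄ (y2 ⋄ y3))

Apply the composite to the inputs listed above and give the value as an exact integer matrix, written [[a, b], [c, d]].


[[0, 0], [16, 8]]


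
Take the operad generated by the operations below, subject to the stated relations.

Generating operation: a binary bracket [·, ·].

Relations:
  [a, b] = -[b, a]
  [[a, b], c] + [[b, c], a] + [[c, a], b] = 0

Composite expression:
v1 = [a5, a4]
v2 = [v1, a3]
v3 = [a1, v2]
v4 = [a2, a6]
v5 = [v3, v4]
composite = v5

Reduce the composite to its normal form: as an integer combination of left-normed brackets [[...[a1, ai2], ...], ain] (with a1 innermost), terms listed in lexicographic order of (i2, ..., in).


Expand each bracket as ab - ba; the a1-initial words give the coefficients.
Composite bracket: [[a1, [[a5, a4], a3]], [a2, a6]]
Expanding via [a, b] = ab - ba: 32 signed words (2^5 = 32).
Words beginning with a1 determine it all:
  sign of a1a3a4a5a2a6 is +1, so it contributes +[[[[[a1, a3], a4], a5], a2], a6]
  sign of a1a3a4a5a6a2 is -1, so it contributes -[[[[[a1, a3], a4], a5], a6], a2]
  sign of a1a3a5a4a2a6 is -1, so it contributes -[[[[[a1, a3], a5], a4], a2], a6]
  sign of a1a3a5a4a6a2 is +1, so it contributes +[[[[[a1, a3], a5], a4], a6], a2]
  sign of a1a4a5a3a2a6 is -1, so it contributes -[[[[[a1, a4], a5], a3], a2], a6]
  sign of a1a4a5a3a6a2 is +1, so it contributes +[[[[[a1, a4], a5], a3], a6], a2]
  sign of a1a5a4a3a2a6 is +1, so it contributes +[[[[[a1, a5], a4], a3], a2], a6]
  sign of a1a5a4a3a6a2 is -1, so it contributes -[[[[[a1, a5], a4], a3], a6], a2]

[[[[[a1, a3], a4], a5], a2], a6] - [[[[[a1, a3], a4], a5], a6], a2] - [[[[[a1, a3], a5], a4], a2], a6] + [[[[[a1, a3], a5], a4], a6], a2] - [[[[[a1, a4], a5], a3], a2], a6] + [[[[[a1, a4], a5], a3], a6], a2] + [[[[[a1, a5], a4], a3], a2], a6] - [[[[[a1, a5], a4], a3], a6], a2]


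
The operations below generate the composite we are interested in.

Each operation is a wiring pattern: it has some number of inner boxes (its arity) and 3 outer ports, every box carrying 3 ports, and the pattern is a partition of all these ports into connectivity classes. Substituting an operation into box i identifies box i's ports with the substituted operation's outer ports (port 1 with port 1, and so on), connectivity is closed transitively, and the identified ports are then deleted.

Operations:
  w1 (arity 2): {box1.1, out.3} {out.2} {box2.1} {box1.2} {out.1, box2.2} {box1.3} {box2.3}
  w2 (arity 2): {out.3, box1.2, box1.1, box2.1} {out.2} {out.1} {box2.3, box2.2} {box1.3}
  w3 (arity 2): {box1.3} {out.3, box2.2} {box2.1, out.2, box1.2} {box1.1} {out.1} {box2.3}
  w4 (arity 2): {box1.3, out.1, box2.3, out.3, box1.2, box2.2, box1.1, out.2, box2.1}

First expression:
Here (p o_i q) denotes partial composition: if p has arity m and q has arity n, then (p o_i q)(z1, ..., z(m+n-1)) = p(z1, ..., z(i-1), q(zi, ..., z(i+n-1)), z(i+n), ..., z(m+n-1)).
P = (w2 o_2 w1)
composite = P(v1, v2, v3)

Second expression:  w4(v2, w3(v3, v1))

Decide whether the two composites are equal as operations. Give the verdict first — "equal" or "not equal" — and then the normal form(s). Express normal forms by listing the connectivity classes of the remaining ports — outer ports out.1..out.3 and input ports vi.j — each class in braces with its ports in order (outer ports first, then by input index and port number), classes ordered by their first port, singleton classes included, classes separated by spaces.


not equal — first {out.1} {out.2} {out.3, v1.1, v1.2, v3.2} {v1.3} {v2.1} {v2.2} {v2.3} {v3.1} {v3.3}, second {out.1, out.2, out.3, v1.1, v1.2, v2.1, v2.2, v2.3, v3.2} {v1.3} {v3.1} {v3.3}

Reducing the first expression gives {out.1} {out.2} {out.3, v1.1, v1.2, v3.2} {v1.3} {v2.1} {v2.2} {v2.3} {v3.1} {v3.3}
Reducing the second expression gives {out.1, out.2, out.3, v1.1, v1.2, v2.1, v2.2, v2.3, v3.2} {v1.3} {v3.1} {v3.3}
No match — not equal.


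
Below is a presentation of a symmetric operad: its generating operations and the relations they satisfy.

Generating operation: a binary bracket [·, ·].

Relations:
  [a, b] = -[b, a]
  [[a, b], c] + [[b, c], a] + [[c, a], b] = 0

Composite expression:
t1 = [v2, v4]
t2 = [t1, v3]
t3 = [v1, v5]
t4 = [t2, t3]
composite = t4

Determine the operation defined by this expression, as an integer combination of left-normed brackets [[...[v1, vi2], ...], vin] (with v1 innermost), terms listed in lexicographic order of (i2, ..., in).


-[[[[v1, v5], v2], v4], v3] + [[[[v1, v5], v3], v2], v4] - [[[[v1, v5], v3], v4], v2] + [[[[v1, v5], v4], v2], v3]

Expand each bracket as ab - ba; the v1-initial words give the coefficients.
Composite bracket: [[[v2, v4], v3], [v1, v5]]
The bracket unfolds into 16 signed words via [a, b] = ab - ba (2^4 = 16).
Only words starting with v1 matter:
  from v1v5v2v4v3, sign -1: term -[[[[v1, v5], v2], v4], v3]
  from v1v5v3v2v4, sign +1: term +[[[[v1, v5], v3], v2], v4]
  from v1v5v3v4v2, sign -1: term -[[[[v1, v5], v3], v4], v2]
  from v1v5v4v2v3, sign +1: term +[[[[v1, v5], v4], v2], v3]


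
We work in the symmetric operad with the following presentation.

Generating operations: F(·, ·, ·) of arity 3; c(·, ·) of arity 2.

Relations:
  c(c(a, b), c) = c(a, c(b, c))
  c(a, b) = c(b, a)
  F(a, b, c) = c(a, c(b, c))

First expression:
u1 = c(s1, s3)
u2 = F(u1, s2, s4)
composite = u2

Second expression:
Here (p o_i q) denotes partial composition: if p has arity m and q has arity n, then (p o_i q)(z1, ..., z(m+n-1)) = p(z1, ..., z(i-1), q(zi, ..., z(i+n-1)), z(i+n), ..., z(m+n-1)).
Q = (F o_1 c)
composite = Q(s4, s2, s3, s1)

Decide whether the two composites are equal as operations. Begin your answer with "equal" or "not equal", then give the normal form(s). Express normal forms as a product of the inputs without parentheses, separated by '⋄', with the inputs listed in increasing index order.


equal — both sides give s1 ⋄ s2 ⋄ s3 ⋄ s4

In normal form, the first expression is s1 ⋄ s2 ⋄ s3 ⋄ s4
In normal form, the second expression is s1 ⋄ s2 ⋄ s3 ⋄ s4
The normal forms match — equal.


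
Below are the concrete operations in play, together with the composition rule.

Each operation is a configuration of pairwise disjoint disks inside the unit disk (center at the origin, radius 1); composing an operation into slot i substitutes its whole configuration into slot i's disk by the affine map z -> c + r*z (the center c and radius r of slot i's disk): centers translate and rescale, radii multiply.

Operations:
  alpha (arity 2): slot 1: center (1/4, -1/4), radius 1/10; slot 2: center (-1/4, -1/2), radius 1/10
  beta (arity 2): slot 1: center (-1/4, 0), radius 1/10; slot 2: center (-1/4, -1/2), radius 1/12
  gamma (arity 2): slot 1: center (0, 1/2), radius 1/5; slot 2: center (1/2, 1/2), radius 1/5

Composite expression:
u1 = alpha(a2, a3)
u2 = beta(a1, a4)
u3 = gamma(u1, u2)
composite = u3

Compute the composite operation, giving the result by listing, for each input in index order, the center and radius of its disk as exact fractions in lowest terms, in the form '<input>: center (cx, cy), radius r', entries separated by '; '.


a1: center (9/20, 1/2), radius 1/50; a2: center (1/20, 9/20), radius 1/50; a3: center (-1/20, 2/5), radius 1/50; a4: center (9/20, 2/5), radius 1/60


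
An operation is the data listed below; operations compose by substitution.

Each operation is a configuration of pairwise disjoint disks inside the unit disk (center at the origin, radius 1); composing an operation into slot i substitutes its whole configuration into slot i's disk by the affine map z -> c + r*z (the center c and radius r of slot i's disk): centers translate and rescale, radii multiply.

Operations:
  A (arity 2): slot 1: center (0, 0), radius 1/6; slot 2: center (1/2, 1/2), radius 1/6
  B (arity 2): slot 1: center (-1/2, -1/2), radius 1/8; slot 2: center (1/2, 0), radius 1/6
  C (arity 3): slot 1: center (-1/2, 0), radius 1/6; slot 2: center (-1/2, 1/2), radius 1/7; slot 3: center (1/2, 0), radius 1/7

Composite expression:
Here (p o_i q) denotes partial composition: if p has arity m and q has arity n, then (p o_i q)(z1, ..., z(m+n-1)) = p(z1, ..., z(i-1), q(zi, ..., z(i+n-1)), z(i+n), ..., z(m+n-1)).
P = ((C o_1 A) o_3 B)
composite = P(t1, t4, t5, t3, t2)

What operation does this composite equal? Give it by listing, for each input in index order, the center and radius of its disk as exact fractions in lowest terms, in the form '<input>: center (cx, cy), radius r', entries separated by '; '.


t1: center (-1/2, 0), radius 1/36; t2: center (1/2, 0), radius 1/7; t3: center (-3/7, 1/2), radius 1/42; t4: center (-5/12, 1/12), radius 1/36; t5: center (-4/7, 3/7), radius 1/56

Affine substitution under C: radii multiply and t-centers shift.
input t1: applying the 2 nested substitutions gives center (-1/2, 0), radius 1/36
input t4: applying the 2 nested substitutions gives center (-5/12, 1/12), radius 1/36
input t5: applying the 2 nested substitutions gives center (-4/7, 3/7), radius 1/56
input t3: applying the 2 nested substitutions gives center (-3/7, 1/2), radius 1/42
input t2: applying the 1 nested substitution gives center (1/2, 0), radius 1/7


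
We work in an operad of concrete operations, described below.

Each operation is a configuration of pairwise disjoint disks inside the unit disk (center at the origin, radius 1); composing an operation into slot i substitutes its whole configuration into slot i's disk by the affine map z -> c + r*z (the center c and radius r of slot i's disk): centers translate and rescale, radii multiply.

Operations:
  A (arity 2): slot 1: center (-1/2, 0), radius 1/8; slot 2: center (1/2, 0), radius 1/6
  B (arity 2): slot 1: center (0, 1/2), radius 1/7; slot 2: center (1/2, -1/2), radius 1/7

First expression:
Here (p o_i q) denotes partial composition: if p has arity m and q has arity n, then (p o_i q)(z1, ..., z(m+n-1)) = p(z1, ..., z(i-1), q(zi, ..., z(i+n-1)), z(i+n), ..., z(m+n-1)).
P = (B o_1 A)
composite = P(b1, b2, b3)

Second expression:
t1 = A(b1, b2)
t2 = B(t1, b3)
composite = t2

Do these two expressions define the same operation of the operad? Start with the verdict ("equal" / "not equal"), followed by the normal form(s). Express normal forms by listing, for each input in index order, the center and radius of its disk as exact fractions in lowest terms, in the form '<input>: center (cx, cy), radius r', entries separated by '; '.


equal — both sides give b1: center (-1/14, 1/2), radius 1/56; b2: center (1/14, 1/2), radius 1/42; b3: center (1/2, -1/2), radius 1/7

In normal form, the first expression is b1: center (-1/14, 1/2), radius 1/56; b2: center (1/14, 1/2), radius 1/42; b3: center (1/2, -1/2), radius 1/7
In normal form, the second expression is b1: center (-1/14, 1/2), radius 1/56; b2: center (1/14, 1/2), radius 1/42; b3: center (1/2, -1/2), radius 1/7
Identical normal forms: equal.


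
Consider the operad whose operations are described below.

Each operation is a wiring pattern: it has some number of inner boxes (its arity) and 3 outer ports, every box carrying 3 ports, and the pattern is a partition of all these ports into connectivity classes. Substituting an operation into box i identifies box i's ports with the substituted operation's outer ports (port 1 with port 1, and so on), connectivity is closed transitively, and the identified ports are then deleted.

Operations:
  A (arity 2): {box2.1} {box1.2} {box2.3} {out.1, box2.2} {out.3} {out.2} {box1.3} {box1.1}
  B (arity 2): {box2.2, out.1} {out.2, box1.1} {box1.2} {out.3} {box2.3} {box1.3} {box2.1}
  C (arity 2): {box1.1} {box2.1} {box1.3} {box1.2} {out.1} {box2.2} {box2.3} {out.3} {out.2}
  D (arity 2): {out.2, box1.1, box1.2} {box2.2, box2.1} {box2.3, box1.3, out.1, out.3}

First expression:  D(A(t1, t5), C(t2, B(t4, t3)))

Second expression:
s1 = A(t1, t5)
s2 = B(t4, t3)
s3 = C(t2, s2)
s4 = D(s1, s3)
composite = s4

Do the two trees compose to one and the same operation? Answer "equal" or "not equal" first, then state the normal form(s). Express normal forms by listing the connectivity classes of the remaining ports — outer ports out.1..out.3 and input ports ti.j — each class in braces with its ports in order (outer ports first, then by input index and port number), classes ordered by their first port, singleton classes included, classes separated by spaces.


The first expression, normalized: {out.1, out.3} {out.2, t5.2} {t1.1} {t1.2} {t1.3} {t2.1} {t2.2} {t2.3} {t3.1} {t3.2} {t3.3} {t4.1} {t4.2} {t4.3} {t5.1} {t5.3}
The second expression, normalized: {out.1, out.3} {out.2, t5.2} {t1.1} {t1.2} {t1.3} {t2.1} {t2.2} {t2.3} {t3.1} {t3.2} {t3.3} {t4.1} {t4.2} {t4.3} {t5.1} {t5.3}
Identical normal forms: equal.

equal; the common form is {out.1, out.3} {out.2, t5.2} {t1.1} {t1.2} {t1.3} {t2.1} {t2.2} {t2.3} {t3.1} {t3.2} {t3.3} {t4.1} {t4.2} {t4.3} {t5.1} {t5.3}


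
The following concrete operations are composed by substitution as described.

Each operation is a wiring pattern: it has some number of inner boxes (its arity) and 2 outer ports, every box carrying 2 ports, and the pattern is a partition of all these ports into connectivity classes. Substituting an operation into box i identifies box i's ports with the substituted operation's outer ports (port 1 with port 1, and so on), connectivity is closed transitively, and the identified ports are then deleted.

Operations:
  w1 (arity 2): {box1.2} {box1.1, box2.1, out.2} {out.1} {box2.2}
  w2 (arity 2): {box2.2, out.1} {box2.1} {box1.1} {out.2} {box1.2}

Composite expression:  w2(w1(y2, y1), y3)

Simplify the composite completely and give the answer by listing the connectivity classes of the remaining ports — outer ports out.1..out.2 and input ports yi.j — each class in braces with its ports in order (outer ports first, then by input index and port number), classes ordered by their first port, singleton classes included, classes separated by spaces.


{out.1, y3.2} {out.2} {y1.1, y2.1} {y1.2} {y2.2} {y3.1}

Substituting into w2 glues patterns; closure does the rest.
after w1, the pattern on (y2, y1) reads {out.1} {out.2, y1.1, y2.1} {y1.2} {y2.2} (out.j = its outer ports)
after w2, the pattern on (y2, y1, y3) reads {out.1, y3.2} {out.2} {y1.1, y2.1} {y1.2} {y2.2} {y3.1} (out.j = its outer ports)


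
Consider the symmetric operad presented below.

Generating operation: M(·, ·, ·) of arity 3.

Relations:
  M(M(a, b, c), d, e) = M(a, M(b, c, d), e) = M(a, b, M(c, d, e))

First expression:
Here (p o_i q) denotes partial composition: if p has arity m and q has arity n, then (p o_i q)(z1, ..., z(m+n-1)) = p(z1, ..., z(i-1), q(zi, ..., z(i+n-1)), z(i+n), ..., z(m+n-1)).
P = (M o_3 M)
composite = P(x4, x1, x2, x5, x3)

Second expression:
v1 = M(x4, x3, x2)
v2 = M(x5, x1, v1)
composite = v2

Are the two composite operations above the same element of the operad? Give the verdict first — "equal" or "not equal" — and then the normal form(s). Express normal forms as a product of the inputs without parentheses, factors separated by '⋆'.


not equal — first x4 ⋆ x1 ⋆ x2 ⋆ x5 ⋆ x3, second x5 ⋆ x1 ⋆ x4 ⋆ x3 ⋆ x2

The first expression, normalized: x4 ⋆ x1 ⋆ x2 ⋆ x5 ⋆ x3
The second expression, normalized: x5 ⋆ x1 ⋆ x4 ⋆ x3 ⋆ x2
They disagree, so not equal.


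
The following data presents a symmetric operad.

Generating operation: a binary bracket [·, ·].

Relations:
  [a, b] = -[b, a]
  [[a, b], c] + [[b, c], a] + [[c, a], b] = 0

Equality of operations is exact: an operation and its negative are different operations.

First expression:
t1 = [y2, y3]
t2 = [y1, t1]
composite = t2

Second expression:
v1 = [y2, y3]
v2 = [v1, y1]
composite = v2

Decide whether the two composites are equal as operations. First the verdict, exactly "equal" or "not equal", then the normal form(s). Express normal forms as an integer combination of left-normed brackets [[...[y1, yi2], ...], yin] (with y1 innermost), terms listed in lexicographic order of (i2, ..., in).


not equal: they reduce to [[y1, y2], y3] - [[y1, y3], y2] and -[[y1, y2], y3] + [[y1, y3], y2]

Reducing the first expression gives [[y1, y2], y3] - [[y1, y3], y2]
Reducing the second expression gives -[[y1, y2], y3] + [[y1, y3], y2]
They disagree, so not equal.


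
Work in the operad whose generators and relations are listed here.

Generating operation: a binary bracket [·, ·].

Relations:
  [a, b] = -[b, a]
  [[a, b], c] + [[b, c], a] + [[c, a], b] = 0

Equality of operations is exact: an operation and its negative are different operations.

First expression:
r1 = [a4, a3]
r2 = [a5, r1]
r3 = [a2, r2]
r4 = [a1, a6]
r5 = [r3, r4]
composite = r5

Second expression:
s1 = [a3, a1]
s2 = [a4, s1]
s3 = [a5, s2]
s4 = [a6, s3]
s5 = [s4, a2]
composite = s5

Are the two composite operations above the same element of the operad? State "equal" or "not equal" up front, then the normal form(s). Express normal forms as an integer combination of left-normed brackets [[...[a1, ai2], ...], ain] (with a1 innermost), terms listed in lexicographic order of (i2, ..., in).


not equal; first: -[[[[[a1, a6], a2], a3], a4], a5] + [[[[[a1, a6], a2], a4], a3], a5] + [[[[[a1, a6], a2], a5], a3], a4] - [[[[[a1, a6], a2], a5], a4], a3] + [[[[[a1, a6], a3], a4], a5], a2] - [[[[[a1, a6], a4], a3], a5], a2] - [[[[[a1, a6], a5], a3], a4], a2] + [[[[[a1, a6], a5], a4], a3], a2]; second: [[[[[a1, a3], a4], a5], a6], a2]

The first expression, normalized: -[[[[[a1, a6], a2], a3], a4], a5] + [[[[[a1, a6], a2], a4], a3], a5] + [[[[[a1, a6], a2], a5], a3], a4] - [[[[[a1, a6], a2], a5], a4], a3] + [[[[[a1, a6], a3], a4], a5], a2] - [[[[[a1, a6], a4], a3], a5], a2] - [[[[[a1, a6], a5], a3], a4], a2] + [[[[[a1, a6], a5], a4], a3], a2]
The second expression, normalized: [[[[[a1, a3], a4], a5], a6], a2]
Different reductions; not equal.


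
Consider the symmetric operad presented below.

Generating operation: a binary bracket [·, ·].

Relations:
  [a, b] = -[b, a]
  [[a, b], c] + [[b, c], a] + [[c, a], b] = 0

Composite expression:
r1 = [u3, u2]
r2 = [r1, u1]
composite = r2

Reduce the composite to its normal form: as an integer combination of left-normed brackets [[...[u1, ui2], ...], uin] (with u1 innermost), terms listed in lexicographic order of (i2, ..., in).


[[u1, u2], u3] - [[u1, u3], u2]

Skip Jacobi rewriting: expand, keep u1-initial words, read off terms.
Composite bracket: [[u3, u2], u1]
Expanding via [a, b] = ab - ba: 4 signed words (2^2 = 4).
Words beginning with u1 determine it all:
  u1u2u3 appears with sign +1, giving the term +[[u1, u2], u3]
  u1u3u2 appears with sign -1, giving the term -[[u1, u3], u2]


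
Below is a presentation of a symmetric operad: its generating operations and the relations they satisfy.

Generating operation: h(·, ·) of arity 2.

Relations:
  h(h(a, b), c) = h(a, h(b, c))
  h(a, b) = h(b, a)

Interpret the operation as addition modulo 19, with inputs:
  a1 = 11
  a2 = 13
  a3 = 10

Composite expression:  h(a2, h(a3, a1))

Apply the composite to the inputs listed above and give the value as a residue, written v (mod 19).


h(a3, a1) = 2
h(a2, h(a3, a1)) = 15

15 (mod 19)


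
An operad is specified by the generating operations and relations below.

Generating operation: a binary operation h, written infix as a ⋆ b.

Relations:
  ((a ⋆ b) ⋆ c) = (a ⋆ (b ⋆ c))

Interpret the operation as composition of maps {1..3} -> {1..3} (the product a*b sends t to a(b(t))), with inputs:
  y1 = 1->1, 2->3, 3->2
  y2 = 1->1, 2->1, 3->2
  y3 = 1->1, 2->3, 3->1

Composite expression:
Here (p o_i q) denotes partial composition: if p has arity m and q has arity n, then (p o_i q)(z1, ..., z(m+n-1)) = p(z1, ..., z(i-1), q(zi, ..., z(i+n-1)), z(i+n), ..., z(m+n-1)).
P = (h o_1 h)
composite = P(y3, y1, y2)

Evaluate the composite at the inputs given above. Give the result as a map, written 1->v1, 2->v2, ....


1->1, 2->1, 3->1

(y3 ⋆ y1) = 1->1, 2->1, 3->3
((y3 ⋆ y1) ⋆ y2) = 1->1, 2->1, 3->1


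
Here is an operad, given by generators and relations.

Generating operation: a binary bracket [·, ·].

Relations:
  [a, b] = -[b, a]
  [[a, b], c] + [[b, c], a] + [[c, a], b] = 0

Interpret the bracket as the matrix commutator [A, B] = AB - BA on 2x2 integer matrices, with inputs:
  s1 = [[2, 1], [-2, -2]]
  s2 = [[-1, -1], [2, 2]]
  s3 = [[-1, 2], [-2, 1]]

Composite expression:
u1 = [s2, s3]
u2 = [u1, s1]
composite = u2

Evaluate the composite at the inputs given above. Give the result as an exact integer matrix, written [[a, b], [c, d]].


[[26, 28], [-48, -26]]

[s2, s3] = [[-2, -8], [-10, 2]]
[[s2, s3], s1] = [[26, 28], [-48, -26]]


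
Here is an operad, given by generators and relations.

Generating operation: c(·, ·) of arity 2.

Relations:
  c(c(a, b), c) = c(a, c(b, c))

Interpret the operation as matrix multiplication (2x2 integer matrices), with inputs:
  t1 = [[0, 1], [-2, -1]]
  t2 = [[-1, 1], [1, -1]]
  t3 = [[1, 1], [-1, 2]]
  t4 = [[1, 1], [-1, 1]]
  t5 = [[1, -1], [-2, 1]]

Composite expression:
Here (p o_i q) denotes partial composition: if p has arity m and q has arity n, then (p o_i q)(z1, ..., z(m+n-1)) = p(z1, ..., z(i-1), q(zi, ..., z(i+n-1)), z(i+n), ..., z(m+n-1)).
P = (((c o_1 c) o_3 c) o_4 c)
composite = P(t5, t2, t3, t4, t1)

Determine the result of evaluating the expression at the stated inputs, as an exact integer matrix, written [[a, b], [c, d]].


c(t5, t2) = [[-2, 2], [3, -3]]
c(t4, t1) = [[-2, 0], [-2, -2]]
c(t3, c(t4, t1)) = [[-4, -2], [-2, -4]]
c(c(t5, t2), c(t3, c(t4, t1))) = [[4, -4], [-6, 6]]

[[4, -4], [-6, 6]]


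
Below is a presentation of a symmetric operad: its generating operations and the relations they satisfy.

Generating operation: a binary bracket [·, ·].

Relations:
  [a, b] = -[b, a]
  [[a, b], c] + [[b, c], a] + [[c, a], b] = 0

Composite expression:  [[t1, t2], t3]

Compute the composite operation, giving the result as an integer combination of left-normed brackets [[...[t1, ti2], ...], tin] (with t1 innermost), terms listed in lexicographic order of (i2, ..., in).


[[t1, t2], t3]

A multilinear Lie element is pinned by t1-initial words (t1 innermost).
Composite bracket: [[t1, t2], t3]
Applying ab - ba throughout gives 4 signed words (2^2 = 4).
Keep just the words that open with t1:
  t1t2t3 (sign +1) contributes +[[t1, t2], t3]


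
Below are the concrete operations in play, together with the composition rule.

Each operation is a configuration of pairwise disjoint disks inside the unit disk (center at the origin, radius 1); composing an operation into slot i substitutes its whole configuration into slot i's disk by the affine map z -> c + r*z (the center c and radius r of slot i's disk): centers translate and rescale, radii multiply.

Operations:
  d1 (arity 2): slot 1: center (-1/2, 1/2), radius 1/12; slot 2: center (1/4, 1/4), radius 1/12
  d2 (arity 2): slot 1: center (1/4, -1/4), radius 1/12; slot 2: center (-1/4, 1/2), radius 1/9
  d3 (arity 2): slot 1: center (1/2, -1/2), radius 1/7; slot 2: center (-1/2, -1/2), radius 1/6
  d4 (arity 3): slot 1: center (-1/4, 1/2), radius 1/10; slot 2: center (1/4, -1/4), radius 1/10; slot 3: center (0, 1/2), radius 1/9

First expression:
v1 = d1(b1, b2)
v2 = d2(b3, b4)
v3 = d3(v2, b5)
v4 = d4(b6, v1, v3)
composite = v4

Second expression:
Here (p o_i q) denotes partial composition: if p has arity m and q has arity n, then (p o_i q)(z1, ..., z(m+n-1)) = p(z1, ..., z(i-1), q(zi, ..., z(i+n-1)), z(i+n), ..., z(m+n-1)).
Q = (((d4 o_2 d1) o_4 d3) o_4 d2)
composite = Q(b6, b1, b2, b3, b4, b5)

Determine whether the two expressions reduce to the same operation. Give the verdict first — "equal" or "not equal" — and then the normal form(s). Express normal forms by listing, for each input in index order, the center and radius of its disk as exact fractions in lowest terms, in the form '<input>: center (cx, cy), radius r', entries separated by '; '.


In normal form, the first expression is b1: center (1/5, -1/5), radius 1/120; b2: center (11/40, -9/40), radius 1/120; b3: center (5/84, 37/84), radius 1/756; b4: center (13/252, 19/42), radius 1/567; b5: center (-1/18, 4/9), radius 1/54; b6: center (-1/4, 1/2), radius 1/10
In normal form, the second expression is b1: center (1/5, -1/5), radius 1/120; b2: center (11/40, -9/40), radius 1/120; b3: center (5/84, 37/84), radius 1/756; b4: center (13/252, 19/42), radius 1/567; b5: center (-1/18, 4/9), radius 1/54; b6: center (-1/4, 1/2), radius 1/10
Same normal form: equal.

equal — both sides give b1: center (1/5, -1/5), radius 1/120; b2: center (11/40, -9/40), radius 1/120; b3: center (5/84, 37/84), radius 1/756; b4: center (13/252, 19/42), radius 1/567; b5: center (-1/18, 4/9), radius 1/54; b6: center (-1/4, 1/2), radius 1/10


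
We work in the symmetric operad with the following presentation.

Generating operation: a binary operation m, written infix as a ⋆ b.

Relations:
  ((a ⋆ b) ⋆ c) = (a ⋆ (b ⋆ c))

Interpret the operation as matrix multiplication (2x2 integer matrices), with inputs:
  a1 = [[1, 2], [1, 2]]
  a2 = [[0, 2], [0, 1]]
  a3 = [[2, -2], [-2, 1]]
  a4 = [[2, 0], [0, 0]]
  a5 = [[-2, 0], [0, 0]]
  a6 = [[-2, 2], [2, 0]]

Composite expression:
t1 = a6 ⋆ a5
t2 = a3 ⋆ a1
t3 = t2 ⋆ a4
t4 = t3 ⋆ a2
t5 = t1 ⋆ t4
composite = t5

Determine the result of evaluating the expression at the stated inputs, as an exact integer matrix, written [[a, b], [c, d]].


(a6 ⋆ a5) = [[4, 0], [-4, 0]]
(a3 ⋆ a1) = [[0, 0], [-1, -2]]
((a3 ⋆ a1) ⋆ a4) = [[0, 0], [-2, 0]]
(((a3 ⋆ a1) ⋆ a4) ⋆ a2) = [[0, 0], [0, -4]]
((a6 ⋆ a5) ⋆ (((a3 ⋆ a1) ⋆ a4) ⋆ a2)) = [[0, 0], [0, 0]]

[[0, 0], [0, 0]]


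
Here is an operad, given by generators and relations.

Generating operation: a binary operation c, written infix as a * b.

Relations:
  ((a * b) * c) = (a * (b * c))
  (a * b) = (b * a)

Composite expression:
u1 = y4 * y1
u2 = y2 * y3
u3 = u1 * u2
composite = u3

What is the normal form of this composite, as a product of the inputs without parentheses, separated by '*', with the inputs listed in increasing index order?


y1 * y2 * y3 * y4


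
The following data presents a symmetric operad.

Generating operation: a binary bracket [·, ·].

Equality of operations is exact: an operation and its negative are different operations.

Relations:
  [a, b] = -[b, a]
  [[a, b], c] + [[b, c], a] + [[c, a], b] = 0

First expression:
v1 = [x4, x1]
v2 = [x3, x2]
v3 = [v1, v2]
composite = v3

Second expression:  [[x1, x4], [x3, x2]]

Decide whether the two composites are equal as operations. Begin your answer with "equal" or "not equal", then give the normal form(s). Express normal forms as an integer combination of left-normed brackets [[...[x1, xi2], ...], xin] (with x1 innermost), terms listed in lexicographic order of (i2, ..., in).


not equal — first [[[x1, x4], x2], x3] - [[[x1, x4], x3], x2], second -[[[x1, x4], x2], x3] + [[[x1, x4], x3], x2]

In normal form, the first expression is [[[x1, x4], x2], x3] - [[[x1, x4], x3], x2]
In normal form, the second expression is -[[[x1, x4], x2], x3] + [[[x1, x4], x3], x2]
The forms do not match — not equal.
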